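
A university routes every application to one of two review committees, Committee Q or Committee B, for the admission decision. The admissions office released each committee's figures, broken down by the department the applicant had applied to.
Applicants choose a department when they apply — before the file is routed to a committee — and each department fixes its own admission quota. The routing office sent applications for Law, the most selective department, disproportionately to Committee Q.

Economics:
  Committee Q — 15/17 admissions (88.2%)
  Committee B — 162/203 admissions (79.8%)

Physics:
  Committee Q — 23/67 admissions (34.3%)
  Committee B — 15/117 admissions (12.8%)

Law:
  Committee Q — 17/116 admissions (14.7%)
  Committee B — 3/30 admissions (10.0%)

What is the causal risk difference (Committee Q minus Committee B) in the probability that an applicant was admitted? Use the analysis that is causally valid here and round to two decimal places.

+0.12

Committee Q is higher inside every department stratum but Committee B is higher in aggregate. Whether to stratify depends on how department relates to the review committee.
Department is set before the review committee has any effect — it is not caused by the review committee — and it independently drives the outcome. That makes it a confounder, so the causal comparison is within department levels.
Adjusting over the population distribution of department: 0.400·(0.882−0.798) + 0.335·(0.343−0.128) + 0.265·(0.147−0.100) = +0.118.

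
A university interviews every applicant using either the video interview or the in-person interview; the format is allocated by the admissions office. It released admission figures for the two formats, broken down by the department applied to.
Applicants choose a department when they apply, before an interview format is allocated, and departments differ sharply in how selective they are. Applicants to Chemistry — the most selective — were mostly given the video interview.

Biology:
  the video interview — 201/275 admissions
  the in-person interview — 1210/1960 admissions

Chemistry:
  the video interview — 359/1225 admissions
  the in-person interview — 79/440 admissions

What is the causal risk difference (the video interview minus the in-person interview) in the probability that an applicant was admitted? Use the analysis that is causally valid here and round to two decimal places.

The stratified and pooled comparisons disagree (the video interview wins within each department; the in-person interview wins overall), so the answer turns on the causal role of department.
Nothing the interview format does changes department; the imbalance is an allocation artefact. With department also predicting the outcome, the pooled figure is confounded, and the within-stratum comparison is the causal one.
Adjusting over the population distribution of department: 0.573·(0.731−0.617) + 0.427·(0.293−0.180) = +0.114.

+0.11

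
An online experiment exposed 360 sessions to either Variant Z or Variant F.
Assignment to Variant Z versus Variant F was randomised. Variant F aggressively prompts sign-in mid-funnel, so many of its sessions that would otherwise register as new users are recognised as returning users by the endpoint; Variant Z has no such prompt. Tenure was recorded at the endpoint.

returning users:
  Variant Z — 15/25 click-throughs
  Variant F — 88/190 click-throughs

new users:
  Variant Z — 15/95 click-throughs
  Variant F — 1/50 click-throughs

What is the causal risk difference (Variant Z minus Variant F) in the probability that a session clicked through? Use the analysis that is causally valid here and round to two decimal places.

The stratified and pooled comparisons disagree (Variant Z wins within each user tenure; Variant F wins overall), so the answer turns on the causal role of user tenure.
User tenure is recorded after the variant and is itself shifted by it — it sits on the causal path from variant to outcome. Conditioning on a mediator would strip out part of the effect we want; the pooled comparison gives the total causal effect.
The causal difference is the pooled difference: 0.250 − 0.371 = -0.121.

-0.12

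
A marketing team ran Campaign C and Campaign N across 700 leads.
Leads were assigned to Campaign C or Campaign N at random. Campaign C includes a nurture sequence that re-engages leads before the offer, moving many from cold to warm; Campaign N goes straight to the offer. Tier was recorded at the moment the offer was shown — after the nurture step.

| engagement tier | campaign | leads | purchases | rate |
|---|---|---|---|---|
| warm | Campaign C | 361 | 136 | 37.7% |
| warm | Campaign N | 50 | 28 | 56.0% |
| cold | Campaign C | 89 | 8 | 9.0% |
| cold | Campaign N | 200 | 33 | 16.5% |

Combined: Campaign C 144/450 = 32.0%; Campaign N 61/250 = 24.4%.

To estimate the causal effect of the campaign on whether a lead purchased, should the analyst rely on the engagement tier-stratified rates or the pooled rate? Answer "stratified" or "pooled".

Engagement tier is downstream of the campaign. One should not condition on a consequence of treatment, so the overall rates are the right comparison.
Pooled: Campaign C 32.0% vs Campaign N 24.4%; Campaign C is higher overall.

pooled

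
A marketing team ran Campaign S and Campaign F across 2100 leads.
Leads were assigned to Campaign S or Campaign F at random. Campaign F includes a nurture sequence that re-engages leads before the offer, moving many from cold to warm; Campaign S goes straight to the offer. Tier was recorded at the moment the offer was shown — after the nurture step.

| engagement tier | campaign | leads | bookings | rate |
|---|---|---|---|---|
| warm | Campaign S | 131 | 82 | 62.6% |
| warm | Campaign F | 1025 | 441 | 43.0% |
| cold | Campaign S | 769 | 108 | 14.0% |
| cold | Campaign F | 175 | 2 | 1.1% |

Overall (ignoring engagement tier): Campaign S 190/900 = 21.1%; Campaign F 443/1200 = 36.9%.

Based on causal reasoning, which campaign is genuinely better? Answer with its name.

Campaign F

Because the campaign influences engagement tier, engagement tier is a post-treatment mediator, not a confounder. Stratifying on it would bias the estimate; the causal effect is the crude pooled difference.
Pooled: Campaign S 21.1% vs Campaign F 36.9%; Campaign F is higher overall.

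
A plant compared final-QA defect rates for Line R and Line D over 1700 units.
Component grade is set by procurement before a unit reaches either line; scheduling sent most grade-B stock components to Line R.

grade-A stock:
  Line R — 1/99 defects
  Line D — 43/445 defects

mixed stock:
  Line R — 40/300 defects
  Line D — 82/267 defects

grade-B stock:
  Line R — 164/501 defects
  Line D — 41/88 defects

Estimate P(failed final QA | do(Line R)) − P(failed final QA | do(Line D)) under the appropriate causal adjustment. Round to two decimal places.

-0.13

Here component grade is a common cause — it drives both which line a case falls under and the outcome. The crude comparison mixes populations; the stratum-specific rates are the causally relevant ones.
Adjusting over the population distribution of component grade: 0.320·(0.010−0.097) + 0.334·(0.133−0.307) + 0.346·(0.327−0.466) = -0.134.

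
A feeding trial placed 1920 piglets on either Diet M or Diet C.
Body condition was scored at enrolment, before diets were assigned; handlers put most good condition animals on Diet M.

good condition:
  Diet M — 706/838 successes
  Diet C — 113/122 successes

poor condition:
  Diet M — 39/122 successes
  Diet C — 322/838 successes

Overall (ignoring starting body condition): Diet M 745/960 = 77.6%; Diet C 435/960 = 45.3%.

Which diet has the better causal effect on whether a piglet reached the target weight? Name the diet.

The stratified and pooled comparisons disagree (Diet C wins within each starting body condition; Diet M wins overall), so the answer turns on the causal role of starting body condition.
Nothing the diet does changes starting body condition; the imbalance is an allocation artefact. With starting body condition also predicting the outcome, the pooled figure is confounded, and the within-stratum comparison is the causal one.
Within each level — good condition: 84.2% vs 92.6%; poor condition: 32.0% vs 38.4% — Diet C is higher every time.

Diet C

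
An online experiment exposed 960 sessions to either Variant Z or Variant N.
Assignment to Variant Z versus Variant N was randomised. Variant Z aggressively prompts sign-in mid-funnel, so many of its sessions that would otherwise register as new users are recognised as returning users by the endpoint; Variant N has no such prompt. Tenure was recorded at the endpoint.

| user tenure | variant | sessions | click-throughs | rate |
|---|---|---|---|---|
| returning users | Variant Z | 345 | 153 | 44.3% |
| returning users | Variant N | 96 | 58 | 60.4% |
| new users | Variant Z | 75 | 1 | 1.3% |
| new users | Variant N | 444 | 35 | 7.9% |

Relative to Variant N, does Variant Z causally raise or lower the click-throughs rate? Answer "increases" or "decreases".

The distribution of user tenure is itself part of what the variant does — it is an intermediate outcome. Holding it fixed would remove that part of the effect; the total effect is the pooled difference.
Pooled: Variant Z 36.7% vs Variant N 17.2%; Variant Z is higher overall.

increases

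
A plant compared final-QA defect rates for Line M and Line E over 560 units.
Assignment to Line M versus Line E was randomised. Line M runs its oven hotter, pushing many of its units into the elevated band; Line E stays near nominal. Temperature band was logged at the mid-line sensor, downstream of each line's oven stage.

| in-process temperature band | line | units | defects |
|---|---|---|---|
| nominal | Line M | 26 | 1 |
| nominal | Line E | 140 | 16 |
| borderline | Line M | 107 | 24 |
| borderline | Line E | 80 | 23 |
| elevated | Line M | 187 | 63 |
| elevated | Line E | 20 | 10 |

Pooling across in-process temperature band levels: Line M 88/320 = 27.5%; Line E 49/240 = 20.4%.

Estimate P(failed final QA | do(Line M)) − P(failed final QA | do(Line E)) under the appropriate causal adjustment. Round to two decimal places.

The stratified and pooled comparisons disagree (Line M wins within each in-process temperature band; Line E wins overall), so the answer turns on the causal role of in-process temperature band.
In-process temperature band lies on the pathway line → in-process temperature band → outcome, so adjusting for it blocks the indirect effect. For the total causal effect of line, use the unadjusted pooled rates.
The causal difference is the pooled difference: 0.275 − 0.204 = +0.071.

+0.07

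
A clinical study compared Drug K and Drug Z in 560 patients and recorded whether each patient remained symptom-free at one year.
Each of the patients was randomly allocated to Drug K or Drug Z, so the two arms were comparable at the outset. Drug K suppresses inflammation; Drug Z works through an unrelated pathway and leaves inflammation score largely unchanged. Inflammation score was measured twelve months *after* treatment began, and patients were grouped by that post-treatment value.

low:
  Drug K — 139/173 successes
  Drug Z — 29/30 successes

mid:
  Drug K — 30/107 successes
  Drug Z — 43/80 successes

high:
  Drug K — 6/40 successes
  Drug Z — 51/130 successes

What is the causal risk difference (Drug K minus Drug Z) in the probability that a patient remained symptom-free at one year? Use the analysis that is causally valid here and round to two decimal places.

+0.03

The distribution of inflammation score is itself part of what the drug does — it is an intermediate outcome. Holding it fixed would remove that part of the effect; the total effect is the pooled difference.
The causal difference is the pooled difference: 0.547 − 0.512 = +0.034.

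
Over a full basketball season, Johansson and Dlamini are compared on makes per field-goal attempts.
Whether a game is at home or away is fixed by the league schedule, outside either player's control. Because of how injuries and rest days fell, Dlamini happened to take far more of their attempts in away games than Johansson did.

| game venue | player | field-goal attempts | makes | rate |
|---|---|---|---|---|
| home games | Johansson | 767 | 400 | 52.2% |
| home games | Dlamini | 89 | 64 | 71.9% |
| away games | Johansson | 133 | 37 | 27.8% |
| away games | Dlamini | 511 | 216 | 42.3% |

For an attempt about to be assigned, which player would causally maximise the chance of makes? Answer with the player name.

Since game venue is a pre-existing factor (not a product of the player) and it affects the outcome on its own, it is a confounder. The stratified rates, not the pooled rate, identify the causal effect.
Within each level — home games: 52.2% vs 71.9%; away games: 27.8% vs 42.3% — Dlamini is higher every time.

Dlamini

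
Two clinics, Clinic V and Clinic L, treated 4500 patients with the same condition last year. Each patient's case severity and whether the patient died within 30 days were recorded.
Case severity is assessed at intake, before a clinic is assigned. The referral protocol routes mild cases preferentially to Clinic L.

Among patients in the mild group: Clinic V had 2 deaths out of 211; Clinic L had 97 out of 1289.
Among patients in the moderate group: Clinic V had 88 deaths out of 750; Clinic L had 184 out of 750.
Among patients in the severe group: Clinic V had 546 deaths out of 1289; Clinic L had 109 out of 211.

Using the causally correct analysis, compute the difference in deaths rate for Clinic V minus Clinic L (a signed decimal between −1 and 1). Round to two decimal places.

The case severity-specific comparison favours Clinic V throughout, but the pooled figures favour Clinic L. The question is whether to condition on case severity.
Case severity is set before the clinic has any effect — it is not caused by the clinic — and it independently drives the outcome. That makes it a confounder, so the causal comparison is within case severity levels.
Adjusting over the population distribution of case severity: 0.333·(0.009−0.075) + 0.333·(0.117−0.245) + 0.333·(0.424−0.517) = -0.096.

-0.10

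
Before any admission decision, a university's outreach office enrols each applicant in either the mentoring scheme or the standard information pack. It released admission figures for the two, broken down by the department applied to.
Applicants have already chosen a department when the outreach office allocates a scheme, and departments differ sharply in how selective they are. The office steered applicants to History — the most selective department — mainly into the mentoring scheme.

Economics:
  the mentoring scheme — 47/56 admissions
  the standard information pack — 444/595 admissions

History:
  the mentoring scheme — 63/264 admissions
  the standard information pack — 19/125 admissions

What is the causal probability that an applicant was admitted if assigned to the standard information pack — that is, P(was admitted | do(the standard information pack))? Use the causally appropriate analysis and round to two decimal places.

0.52

the mentoring scheme is higher inside every department stratum but the standard information pack is higher in aggregate. Whether to stratify depends on how department relates to the outreach scheme.
Since department is a pre-existing factor (not a product of the outreach scheme) and it affects the outcome on its own, it is a confounder. The stratified rates, not the pooled rate, identify the causal effect.
Standardising the standard information pack to the population department mix: 0.626·444/595 + 0.374·19/125 = 0.524.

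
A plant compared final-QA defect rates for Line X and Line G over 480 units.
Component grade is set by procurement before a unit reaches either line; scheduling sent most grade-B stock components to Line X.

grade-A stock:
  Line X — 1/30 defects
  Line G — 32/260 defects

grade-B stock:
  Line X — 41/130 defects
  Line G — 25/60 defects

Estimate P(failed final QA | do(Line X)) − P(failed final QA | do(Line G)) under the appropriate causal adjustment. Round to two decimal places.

-0.09

Component grade differs across lines for reasons unrelated to any effect of the line itself, and it separately predicts the outcome — a classic confounder. We must compare within component grade levels.
Adjusting over the population distribution of component grade: 0.604·(0.033−0.123) + 0.396·(0.315−0.417) = -0.094.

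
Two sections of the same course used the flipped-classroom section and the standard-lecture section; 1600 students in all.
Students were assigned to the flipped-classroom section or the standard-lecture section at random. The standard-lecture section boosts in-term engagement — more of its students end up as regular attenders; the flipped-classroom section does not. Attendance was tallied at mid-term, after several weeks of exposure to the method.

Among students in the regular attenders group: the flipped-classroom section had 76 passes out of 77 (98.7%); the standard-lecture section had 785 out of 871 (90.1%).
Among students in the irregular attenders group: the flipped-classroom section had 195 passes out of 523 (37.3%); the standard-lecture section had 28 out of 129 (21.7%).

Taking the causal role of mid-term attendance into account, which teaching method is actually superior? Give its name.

the standard-lecture section

Mid-term attendance is recorded after the teaching method and is itself shifted by it — it sits on the causal path from teaching method to outcome. Conditioning on a mediator would strip out part of the effect we want; the pooled comparison gives the total causal effect.
Pooled: the flipped-classroom section 45.2% vs the standard-lecture section 81.3%; the standard-lecture section is higher overall.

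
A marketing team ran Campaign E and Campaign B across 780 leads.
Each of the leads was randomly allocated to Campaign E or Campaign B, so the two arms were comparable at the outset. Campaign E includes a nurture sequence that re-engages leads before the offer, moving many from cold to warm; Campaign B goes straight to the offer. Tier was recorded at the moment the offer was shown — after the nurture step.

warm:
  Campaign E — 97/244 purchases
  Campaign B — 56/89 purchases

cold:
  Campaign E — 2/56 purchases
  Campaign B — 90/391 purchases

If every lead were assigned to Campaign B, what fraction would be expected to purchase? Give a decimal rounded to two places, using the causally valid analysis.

Engagement tier is downstream of the campaign. One should not condition on a consequence of treatment, so the overall rates are the right comparison.
So P(outcome | do(Campaign B)) is just the pooled rate for Campaign B: 146/480 = 0.304.

0.30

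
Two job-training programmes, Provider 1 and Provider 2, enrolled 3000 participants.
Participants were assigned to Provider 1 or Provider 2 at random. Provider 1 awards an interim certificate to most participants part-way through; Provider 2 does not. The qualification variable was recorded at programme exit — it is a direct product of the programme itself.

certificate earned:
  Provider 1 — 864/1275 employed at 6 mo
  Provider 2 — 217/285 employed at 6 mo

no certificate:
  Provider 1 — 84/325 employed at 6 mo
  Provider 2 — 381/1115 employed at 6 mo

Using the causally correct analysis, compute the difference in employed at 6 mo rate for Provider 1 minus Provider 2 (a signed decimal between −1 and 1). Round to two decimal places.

+0.17

The stratified and pooled comparisons disagree (Provider 2 wins within each qualification attained during the programme; Provider 1 wins overall), so the answer turns on the causal role of qualification attained during the programme.
Qualification attained during the programme here is a post-treatment variable shaped by the programme; conditioning on it would introduce bias rather than remove it. The overall comparison is the causal one.
The causal difference is the pooled difference: 0.593 − 0.427 = +0.165.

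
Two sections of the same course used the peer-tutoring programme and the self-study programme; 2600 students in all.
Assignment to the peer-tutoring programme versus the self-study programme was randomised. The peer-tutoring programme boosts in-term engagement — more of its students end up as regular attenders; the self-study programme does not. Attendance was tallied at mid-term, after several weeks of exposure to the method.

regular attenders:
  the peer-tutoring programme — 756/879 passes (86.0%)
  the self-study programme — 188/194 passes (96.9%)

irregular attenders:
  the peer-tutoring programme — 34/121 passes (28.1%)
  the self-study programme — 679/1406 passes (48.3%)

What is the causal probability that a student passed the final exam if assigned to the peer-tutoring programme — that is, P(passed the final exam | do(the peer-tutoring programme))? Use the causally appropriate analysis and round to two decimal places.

0.79

Because the teaching method influences mid-term attendance, mid-term attendance is a post-treatment mediator, not a confounder. Stratifying on it would bias the estimate; the causal effect is the crude pooled difference.
So P(outcome | do(the peer-tutoring programme)) is just the pooled rate for the peer-tutoring programme: 790/1000 = 0.790.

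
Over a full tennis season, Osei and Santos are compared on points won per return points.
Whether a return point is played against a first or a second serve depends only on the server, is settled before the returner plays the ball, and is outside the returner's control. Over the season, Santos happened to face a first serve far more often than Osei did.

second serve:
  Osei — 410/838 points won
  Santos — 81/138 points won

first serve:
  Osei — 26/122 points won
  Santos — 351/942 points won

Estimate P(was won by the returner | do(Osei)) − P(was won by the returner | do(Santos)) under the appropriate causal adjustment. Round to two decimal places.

Within every serve type level Santos has the higher rate, yet pooled Osei does — Simpson's reversal.
Serve type differs across players for reasons unrelated to any effect of the player itself, and it separately predicts the outcome — a classic confounder. We must compare within serve type levels.
Adjusting over the population distribution of serve type: 0.478·(0.489−0.587) + 0.522·(0.213−0.373) = -0.130.

-0.13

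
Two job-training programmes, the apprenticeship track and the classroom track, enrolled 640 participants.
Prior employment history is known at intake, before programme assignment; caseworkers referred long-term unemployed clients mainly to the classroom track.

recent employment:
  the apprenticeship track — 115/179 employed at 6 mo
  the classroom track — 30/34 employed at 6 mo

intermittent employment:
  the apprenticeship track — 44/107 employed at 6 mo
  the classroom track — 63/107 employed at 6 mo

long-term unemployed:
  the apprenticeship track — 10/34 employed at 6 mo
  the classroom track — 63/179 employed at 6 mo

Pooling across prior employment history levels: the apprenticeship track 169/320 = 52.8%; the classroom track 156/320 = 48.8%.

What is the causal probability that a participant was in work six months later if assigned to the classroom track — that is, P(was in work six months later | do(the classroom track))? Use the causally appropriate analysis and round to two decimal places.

0.61

The prior employment history-specific comparison favours the classroom track throughout, but the pooled figures favour the apprenticeship track. The question is whether to condition on prior employment history.
Here prior employment history is a common cause — it drives both which programme a case falls under and the outcome. The crude comparison mixes populations; the stratum-specific rates are the causally relevant ones.
Standardising the classroom track to the population prior employment history mix: 0.333·30/34 + 0.334·63/107 + 0.333·63/179 = 0.608.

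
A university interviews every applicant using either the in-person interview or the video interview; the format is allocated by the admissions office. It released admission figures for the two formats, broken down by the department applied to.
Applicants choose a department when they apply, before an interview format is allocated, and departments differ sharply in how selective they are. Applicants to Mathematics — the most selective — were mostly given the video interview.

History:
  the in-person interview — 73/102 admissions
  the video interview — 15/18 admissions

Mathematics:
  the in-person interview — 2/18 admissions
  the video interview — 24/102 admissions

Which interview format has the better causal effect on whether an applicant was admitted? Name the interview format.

the video interview

Within every department level the video interview has the higher rate, yet pooled the in-person interview does — Simpson's reversal.
The imbalance in department arose from how applicants were allocated, not from anything the interview format did; and department independently affects the outcome. The pooled gap is confounded — condition on department.
Within each level — History: 71.6% vs 83.3%; Mathematics: 11.1% vs 23.5% — the video interview is higher every time.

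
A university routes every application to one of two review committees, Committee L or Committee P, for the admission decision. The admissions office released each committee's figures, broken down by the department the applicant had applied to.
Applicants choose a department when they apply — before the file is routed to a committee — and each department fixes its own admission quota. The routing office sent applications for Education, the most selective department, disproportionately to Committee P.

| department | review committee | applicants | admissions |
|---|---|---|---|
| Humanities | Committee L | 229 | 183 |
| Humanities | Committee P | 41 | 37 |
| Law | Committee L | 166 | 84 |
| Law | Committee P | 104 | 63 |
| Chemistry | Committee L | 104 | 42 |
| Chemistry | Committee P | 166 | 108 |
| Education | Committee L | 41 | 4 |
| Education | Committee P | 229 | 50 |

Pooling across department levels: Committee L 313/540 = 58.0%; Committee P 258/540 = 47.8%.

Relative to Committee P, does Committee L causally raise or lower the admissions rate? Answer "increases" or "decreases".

decreases

The stratified and pooled comparisons disagree (Committee P wins within each department; Committee L wins overall), so the answer turns on the causal role of department.
Nothing the review committee does changes department; the imbalance is an allocation artefact. With department also predicting the outcome, the pooled figure is confounded, and the within-stratum comparison is the causal one.
Within each level — Humanities: 79.9% vs 90.2%; Law: 50.6% vs 60.6%; Chemistry: 40.4% vs 65.1%; Education: 9.8% vs 21.8% — Committee P is higher every time.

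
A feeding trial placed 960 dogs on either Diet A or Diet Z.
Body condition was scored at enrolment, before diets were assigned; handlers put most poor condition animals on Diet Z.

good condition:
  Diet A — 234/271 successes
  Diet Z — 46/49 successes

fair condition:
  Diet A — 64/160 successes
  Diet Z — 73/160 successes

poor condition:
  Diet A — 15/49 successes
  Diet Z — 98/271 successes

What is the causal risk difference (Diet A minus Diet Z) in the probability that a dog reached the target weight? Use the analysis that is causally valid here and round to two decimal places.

Diet Z is higher inside every starting body condition stratum but Diet A is higher in aggregate. Whether to stratify depends on how starting body condition relates to the diet.
Starting body condition is set before the diet has any effect — it is not caused by the diet — and it independently drives the outcome. That makes it a confounder, so the causal comparison is within starting body condition levels.
Adjusting over the population distribution of starting body condition: 0.333·(0.863−0.939) + 0.333·(0.400−0.456) + 0.333·(0.306−0.362) = -0.062.

-0.06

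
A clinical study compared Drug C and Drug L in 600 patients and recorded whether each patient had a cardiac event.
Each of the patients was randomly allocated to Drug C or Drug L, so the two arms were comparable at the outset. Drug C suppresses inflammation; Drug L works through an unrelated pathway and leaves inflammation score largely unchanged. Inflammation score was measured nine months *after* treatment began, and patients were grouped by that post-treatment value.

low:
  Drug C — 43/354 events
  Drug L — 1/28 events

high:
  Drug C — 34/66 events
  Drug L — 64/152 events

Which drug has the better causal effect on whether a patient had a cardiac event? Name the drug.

Inflammation score is recorded after the drug and is itself shifted by it — it sits on the causal path from drug to outcome. Conditioning on a mediator would strip out part of the effect we want; the pooled comparison gives the total causal effect.
Pooled: Drug C 18.3% vs Drug L 36.1%; Drug C is lower overall.

Drug C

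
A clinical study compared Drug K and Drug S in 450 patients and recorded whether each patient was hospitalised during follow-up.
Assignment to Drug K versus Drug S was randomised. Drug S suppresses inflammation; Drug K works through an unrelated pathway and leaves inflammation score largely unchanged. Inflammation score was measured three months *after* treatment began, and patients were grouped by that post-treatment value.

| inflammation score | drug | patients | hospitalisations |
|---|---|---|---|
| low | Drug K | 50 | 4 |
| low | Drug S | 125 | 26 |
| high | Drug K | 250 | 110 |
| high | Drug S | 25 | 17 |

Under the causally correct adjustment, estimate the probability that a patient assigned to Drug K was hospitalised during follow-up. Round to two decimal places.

0.38

Within every inflammation score level Drug K has the lower rate, yet pooled Drug S does — Simpson's reversal.
Inflammation score is recorded after the drug and is itself shifted by it — it sits on the causal path from drug to outcome. Conditioning on a mediator would strip out part of the effect we want; the pooled comparison gives the total causal effect.
So P(outcome | do(Drug K)) is just the pooled rate for Drug K: 114/300 = 0.380.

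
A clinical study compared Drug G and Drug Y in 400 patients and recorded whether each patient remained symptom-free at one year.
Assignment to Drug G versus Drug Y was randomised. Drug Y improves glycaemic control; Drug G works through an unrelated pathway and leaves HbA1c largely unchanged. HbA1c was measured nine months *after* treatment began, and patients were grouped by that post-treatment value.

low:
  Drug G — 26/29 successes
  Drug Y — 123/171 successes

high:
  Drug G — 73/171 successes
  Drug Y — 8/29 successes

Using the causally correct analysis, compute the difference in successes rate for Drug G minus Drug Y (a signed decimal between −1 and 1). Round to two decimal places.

The stratified and pooled comparisons disagree (Drug G wins within each HbA1c; Drug Y wins overall), so the answer turns on the causal role of HbA1c.
HbA1c is downstream of the drug. One should not condition on a consequence of treatment, so the overall rates are the right comparison.
The causal difference is the pooled difference: 0.495 − 0.655 = -0.160.

-0.16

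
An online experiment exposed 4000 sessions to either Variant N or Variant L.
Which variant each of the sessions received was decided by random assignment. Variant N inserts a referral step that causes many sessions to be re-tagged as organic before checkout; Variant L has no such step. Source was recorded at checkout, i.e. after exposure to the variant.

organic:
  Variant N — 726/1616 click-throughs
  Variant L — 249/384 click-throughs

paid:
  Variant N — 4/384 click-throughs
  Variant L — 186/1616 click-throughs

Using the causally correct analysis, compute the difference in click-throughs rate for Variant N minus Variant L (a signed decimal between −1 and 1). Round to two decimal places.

+0.15

The stratified and pooled comparisons disagree (Variant L wins within each traffic source; Variant N wins overall), so the answer turns on the causal role of traffic source.
Stratifying would compare variants among sessions the variants themselves sorted into traffic source groups — a form of selection on an intermediate. The unconditioned pooled rates give the total causal effect.
The causal difference is the pooled difference: 0.365 − 0.217 = +0.147.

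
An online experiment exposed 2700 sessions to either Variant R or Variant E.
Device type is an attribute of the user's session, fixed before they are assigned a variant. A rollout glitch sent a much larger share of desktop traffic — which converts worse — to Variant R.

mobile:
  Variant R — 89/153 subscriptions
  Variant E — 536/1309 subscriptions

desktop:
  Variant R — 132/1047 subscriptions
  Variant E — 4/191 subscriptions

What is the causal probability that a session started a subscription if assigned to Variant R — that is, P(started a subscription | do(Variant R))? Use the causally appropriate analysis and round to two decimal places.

Device type satisfies the back-door criterion: it is not a descendant of the variant, and it blocks the spurious path from variant to outcome. Adjusting for it (i.e., using the within-device type rates) gives the causal effect.
Standardising Variant R to the population device type mix: 0.541·89/153 + 0.459·132/1047 = 0.373.

0.37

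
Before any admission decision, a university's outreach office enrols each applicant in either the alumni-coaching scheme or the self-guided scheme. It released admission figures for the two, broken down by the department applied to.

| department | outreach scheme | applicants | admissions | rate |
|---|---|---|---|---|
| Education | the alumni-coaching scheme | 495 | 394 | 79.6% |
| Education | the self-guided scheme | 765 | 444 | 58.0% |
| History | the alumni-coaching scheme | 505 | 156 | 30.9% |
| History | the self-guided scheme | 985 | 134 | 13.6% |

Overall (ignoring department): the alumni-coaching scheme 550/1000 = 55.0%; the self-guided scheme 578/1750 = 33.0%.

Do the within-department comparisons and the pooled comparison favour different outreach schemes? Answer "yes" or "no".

no

Within each department level (Education 79.6% vs 58.0%; History 30.9% vs 13.6%), the alumni-coaching scheme has the higher rate every time. Pooled: 55.0% vs 33.0% — the alumni-coaching scheme has the higher rate overall. They agree.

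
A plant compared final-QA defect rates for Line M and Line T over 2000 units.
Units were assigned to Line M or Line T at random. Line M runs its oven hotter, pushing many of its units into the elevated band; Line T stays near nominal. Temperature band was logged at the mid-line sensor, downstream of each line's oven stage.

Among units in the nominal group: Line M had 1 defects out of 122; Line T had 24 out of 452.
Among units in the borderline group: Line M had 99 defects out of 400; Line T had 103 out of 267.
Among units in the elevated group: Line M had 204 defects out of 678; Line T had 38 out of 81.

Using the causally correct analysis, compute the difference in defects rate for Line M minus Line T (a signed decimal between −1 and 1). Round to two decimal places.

+0.05

The in-process temperature band-specific comparison favours Line M throughout, but the pooled figures favour Line T. The question is whether to condition on in-process temperature band.
In-process temperature band here is a post-treatment variable shaped by the line; conditioning on it would introduce bias rather than remove it. The overall comparison is the causal one.
The causal difference is the pooled difference: 0.253 − 0.206 = +0.047.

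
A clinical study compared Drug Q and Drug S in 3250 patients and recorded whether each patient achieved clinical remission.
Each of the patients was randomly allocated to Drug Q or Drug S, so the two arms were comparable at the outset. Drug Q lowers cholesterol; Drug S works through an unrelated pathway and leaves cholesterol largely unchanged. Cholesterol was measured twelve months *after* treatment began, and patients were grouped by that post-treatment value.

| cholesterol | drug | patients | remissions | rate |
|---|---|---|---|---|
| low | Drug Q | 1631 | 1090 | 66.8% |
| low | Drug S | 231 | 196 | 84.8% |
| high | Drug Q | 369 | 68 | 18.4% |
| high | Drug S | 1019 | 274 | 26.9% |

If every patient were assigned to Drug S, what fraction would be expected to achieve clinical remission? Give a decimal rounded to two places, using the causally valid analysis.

The cholesterol-specific comparison favours Drug S throughout, but the pooled figures favour Drug Q. The question is whether to condition on cholesterol.
Because the drug influences cholesterol, cholesterol is a post-treatment mediator, not a confounder. Stratifying on it would bias the estimate; the causal effect is the crude pooled difference.
So P(outcome | do(Drug S)) is just the pooled rate for Drug S: 470/1250 = 0.376.

0.38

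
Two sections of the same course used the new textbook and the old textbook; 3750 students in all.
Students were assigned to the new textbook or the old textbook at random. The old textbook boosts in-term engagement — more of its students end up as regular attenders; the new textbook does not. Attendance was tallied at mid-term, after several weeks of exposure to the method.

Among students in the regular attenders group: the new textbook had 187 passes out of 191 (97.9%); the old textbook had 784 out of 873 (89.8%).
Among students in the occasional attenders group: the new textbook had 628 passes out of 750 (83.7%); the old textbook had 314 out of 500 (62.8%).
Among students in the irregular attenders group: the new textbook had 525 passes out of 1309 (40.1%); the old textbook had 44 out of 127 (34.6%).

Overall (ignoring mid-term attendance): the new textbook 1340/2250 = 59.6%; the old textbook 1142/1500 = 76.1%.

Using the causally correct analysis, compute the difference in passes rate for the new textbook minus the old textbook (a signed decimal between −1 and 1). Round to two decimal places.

-0.17

The mid-term attendance-specific comparison favours the new textbook throughout, but the pooled figures favour the old textbook. The question is whether to condition on mid-term attendance.
Mid-term attendance is recorded after the teaching method and is itself shifted by it — it sits on the causal path from teaching method to outcome. Conditioning on a mediator would strip out part of the effect we want; the pooled comparison gives the total causal effect.
The causal difference is the pooled difference: 0.596 − 0.761 = -0.166.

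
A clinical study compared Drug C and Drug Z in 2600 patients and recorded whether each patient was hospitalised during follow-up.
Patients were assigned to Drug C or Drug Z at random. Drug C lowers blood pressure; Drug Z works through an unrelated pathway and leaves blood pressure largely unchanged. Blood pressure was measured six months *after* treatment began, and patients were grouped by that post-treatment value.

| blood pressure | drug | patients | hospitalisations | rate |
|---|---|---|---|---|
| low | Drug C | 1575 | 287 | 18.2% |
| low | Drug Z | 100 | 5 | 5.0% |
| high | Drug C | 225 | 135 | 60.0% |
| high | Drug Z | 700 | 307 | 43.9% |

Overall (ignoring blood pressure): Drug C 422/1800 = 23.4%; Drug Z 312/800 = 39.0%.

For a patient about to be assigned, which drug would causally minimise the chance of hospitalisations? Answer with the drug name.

Drug C

Drug Z is lower inside every blood pressure stratum but Drug C is lower in aggregate. Whether to stratify depends on how blood pressure relates to the drug.
Blood pressure here is a post-treatment variable shaped by the drug; conditioning on it would introduce bias rather than remove it. The overall comparison is the causal one.
Pooled: Drug C 23.4% vs Drug Z 39.0%; Drug C is lower overall.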